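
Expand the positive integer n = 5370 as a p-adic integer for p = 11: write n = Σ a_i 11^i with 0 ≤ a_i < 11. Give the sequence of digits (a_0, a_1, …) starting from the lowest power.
(a_0, a_1, …) = (2, 4, 0, 4)

Repeated division by 11 gives the digits low-to-high: 5370 = 2 + 4·11^1 + 4·11^3. Digit sequence: (2, 4, 0, 4).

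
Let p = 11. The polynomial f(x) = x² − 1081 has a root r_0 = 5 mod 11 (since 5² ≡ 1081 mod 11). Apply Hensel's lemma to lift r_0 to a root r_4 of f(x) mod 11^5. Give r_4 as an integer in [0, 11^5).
r_4 = 57634 (mod 161051)

Hensel's recurrence: r_{i+1} = r_i − f(r_i)·(f′(r_i))^{-1} mod 11^{i+2}, with f′(x) = 2x. Iterate:
  r_0 = 5 (mod 11)
  r_1 = 38 (mod 121)
  r_2 = 401 (mod 1331)
  r_3 = 13711 (mod 14641)
  r_4 = 57634 (mod 161051)
Final: r_4 = 57634, and one checks f(r_4) ≡ 0 mod 11^5.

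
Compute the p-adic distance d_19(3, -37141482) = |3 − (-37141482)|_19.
d_19(3, -37141482) = 1/2476099

Step 1 — x − y = 3 − (-37141482) = 37141485. Step 2 — v_19(37141485) = 5 (factor: 37141485 = (19^5 · 15); the sign does not affect v_p). Step 3 — |x − y|_19 = 19^{-5} = 1/2476099.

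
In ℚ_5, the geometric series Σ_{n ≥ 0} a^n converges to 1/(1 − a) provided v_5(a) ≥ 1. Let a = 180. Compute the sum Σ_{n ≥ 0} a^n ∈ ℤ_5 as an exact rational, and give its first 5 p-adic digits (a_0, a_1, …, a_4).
Σ a^n = 1/(1 − a) = -1/179;  first 5 digits = (1, 1, 3, 1, 4)

v_5(a) = 1 ≥ 1, so the series converges in ℤ_5 to 1/(1 − a) = 1/(1 − 180) = -1/179. Expand this rational in ℤ_5: compute digits iteratively via d_i = x_i mod 5, x_{i+1} = (x_i − d_i)/5. The first 5 digits are (1, 1, 3, 1, 4).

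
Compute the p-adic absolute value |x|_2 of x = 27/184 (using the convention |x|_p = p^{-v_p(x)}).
|27/184|_2 = 8

Step 1 — compute v_2(x) by factoring powers of 2 out of the numerator and denominator: v_2(27/184) = -3. Step 2 — apply |x|_p = p^{-v_p(x)} = 2^{3} = 8.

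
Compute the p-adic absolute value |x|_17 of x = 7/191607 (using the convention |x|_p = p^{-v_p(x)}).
|7/191607|_17 = 4913

Step 1 — compute v_17(x) by factoring powers of 17 out of the numerator and denominator: v_17(7/191607) = -3. Step 2 — apply |x|_p = p^{-v_p(x)} = 17^{3} = 4913.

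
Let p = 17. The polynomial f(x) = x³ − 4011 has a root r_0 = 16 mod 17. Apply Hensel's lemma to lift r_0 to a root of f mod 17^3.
r_2 = 373 (mod 4913)

Hensel: r_{i+1} = r_i − f(r_i)/f′(r_i) mod 17^{i+2}, where f′(x) = 3x². Iterate:
  r_0 = 16 (mod 17)
  r_1 = 84 (mod 289)
  r_2 = 373 (mod 4913)
Final: r = 373 with f(r) ≡ 0 mod 17^3.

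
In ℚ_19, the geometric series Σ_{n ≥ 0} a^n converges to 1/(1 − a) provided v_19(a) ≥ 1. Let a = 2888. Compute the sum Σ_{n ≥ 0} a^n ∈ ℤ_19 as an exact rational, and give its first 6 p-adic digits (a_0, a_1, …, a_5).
Σ a^n = 1/(1 − a) = -1/2887;  first 6 digits = (1, 0, 8, 0, 7, 3)

v_19(a) = 2 ≥ 1, so the series converges in ℤ_19 to 1/(1 − a) = 1/(1 − 2888) = -1/2887. Expand this rational in ℤ_19: compute digits iteratively via d_i = x_i mod 19, x_{i+1} = (x_i − d_i)/19. The first 6 digits are (1, 0, 8, 0, 7, 3).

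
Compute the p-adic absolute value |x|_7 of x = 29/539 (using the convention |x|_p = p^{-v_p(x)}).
|29/539|_7 = 49

Step 1 — compute v_7(x) by factoring powers of 7 out of the numerator and denominator: v_7(29/539) = -2. Step 2 — apply |x|_p = p^{-v_p(x)} = 7^{2} = 49.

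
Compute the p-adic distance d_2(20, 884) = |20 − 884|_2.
d_2(20, 884) = 1/32

Step 1 — x − y = 20 − 884 = -864. Step 2 — v_2(-864) = 5 (factor: -864 = −(2^5 · 27); the sign does not affect v_p). Step 3 — |x − y|_2 = 2^{-5} = 1/32.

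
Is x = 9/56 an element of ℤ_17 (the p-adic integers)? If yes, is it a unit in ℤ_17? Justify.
x ∈ ℤ_17^× (unit); v_17(x) = 0

ℤ_17 = {x ∈ ℚ_17 : v_17(x) ≥ 0} and ℤ_17^× = {x ∈ ℤ_17 : v_17(x) = 0}. Here v_17(9/56) = v_17(num) − v_17(den) = 0; compare against these criteria.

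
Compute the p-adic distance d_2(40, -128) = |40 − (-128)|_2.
d_2(40, -128) = 1/8

Step 1 — x − y = 40 − (-128) = 168. Step 2 — v_2(168) = 3 (factor: 168 = (2^3 · 21); the sign does not affect v_p). Step 3 — |x − y|_2 = 2^{-3} = 1/8.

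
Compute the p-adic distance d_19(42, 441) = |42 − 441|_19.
d_19(42, 441) = 1/19

Step 1 — x − y = 42 − 441 = -399. Step 2 — v_19(-399) = 1 (factor: -399 = −(19^1 · 21); the sign does not affect v_p). Step 3 — |x − y|_19 = 19^{-1} = 1/19.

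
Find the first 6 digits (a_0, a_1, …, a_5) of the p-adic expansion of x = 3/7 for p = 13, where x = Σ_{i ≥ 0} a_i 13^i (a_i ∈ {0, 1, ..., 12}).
(a_0, …, a_5) = (6, 7, 5, 7, 5, 7)

v_13(3/7) = 0 (numerator and denominator both coprime to 13), so x ∈ ℤ_13^×. Compute digits iteratively via a_i = x_i mod 13, x_{i+1} = (x_i − a_i)/13, with x_0 = x:
  x_0 = 3/7;  a_0 = 6;  x_1 = (x_0 − 6)/13 = -3/7
  x_1 = -3/7;  a_1 = 7;  x_2 = (x_1 − 7)/13 = -4/7
  x_2 = -4/7;  a_2 = 5;  x_3 = (x_2 − 5)/13 = -3/7
  x_3 = -3/7;  a_3 = 7;  x_4 = (x_3 − 7)/13 = -4/7
  x_4 = -4/7;  a_4 = 5;  x_5 = (x_4 − 5)/13 = -3/7
  x_5 = -3/7;  a_5 = 7;  x_6 = (x_5 − 7)/13 = -4/7
Digits: (6, 7, 5, 7, 5, 7).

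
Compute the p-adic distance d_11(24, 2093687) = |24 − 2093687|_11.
d_11(24, 2093687) = 1/161051

Step 1 — x − y = 24 − 2093687 = -2093663. Step 2 — v_11(-2093663) = 5 (factor: -2093663 = −(11^5 · 13); the sign does not affect v_p). Step 3 — |x − y|_11 = 11^{-5} = 1/161051.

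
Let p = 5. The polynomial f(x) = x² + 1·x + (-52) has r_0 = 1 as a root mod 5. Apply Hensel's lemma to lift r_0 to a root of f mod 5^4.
r_3 = 226 (mod 625)

Hensel: r_{i+1} = r_i − f(r_i)·(f′(r_i))^{-1} mod 5^{i+2}, f′(x) = 2x + 1. Iterate:
  r_0 = 1 (mod 5)
  r_1 = 1 (mod 25)
  r_2 = 101 (mod 125)
  r_3 = 226 (mod 625)
Final: r = 226 satisfies f(r) ≡ 0 mod 5^4.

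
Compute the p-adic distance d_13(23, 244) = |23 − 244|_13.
d_13(23, 244) = 1/13

Step 1 — x − y = 23 − 244 = -221. Step 2 — v_13(-221) = 1 (factor: -221 = −(13^1 · 17); the sign does not affect v_p). Step 3 — |x − y|_13 = 13^{-1} = 1/13.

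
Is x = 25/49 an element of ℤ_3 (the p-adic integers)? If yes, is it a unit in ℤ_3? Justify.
x ∈ ℤ_3^× (unit); v_3(x) = 0

ℤ_3 = {x ∈ ℚ_3 : v_3(x) ≥ 0} and ℤ_3^× = {x ∈ ℤ_3 : v_3(x) = 0}. Here v_3(25/49) = v_3(num) − v_3(den) = 0; compare against these criteria.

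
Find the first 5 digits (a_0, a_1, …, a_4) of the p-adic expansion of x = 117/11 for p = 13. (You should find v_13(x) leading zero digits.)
(a_0, …, a_4) = (0, 2, 7, 3, 8)

v_13(117/11) = 1, so a_0 = ... = a_0 = 0. Factor out: x = 13^1 · u with u = 9/11 a unit in ℤ_13. Expand u iteratively via a_{v+i} = u_i mod 13, u_{i+1} = (u_i − a_{v+i})/13:
  u_0 = 9/11;  a_1 = 2;  u_1 = (u_0 − 2)/13 = -1/11
  u_1 = -1/11;  a_2 = 7;  u_2 = (u_1 − 7)/13 = -6/11
  u_2 = -6/11;  a_3 = 3;  u_3 = (u_2 − 3)/13 = -3/11
  u_3 = -3/11;  a_4 = 8;  u_4 = (u_3 − 8)/13 = -7/11
Digits: (0, 2, 7, 3, 8).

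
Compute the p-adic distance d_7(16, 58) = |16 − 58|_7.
d_7(16, 58) = 1/7

Step 1 — x − y = 16 − 58 = -42. Step 2 — v_7(-42) = 1 (factor: -42 = −(7^1 · 6); the sign does not affect v_p). Step 3 — |x − y|_7 = 7^{-1} = 1/7.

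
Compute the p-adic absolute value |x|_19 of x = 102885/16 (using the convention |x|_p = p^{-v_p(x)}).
|102885/16|_19 = 1/6859

Step 1 — compute v_19(x) by factoring powers of 19 out of the numerator and denominator: v_19(102885/16) = 3. Step 2 — apply |x|_p = p^{-v_p(x)} = 19^{-3} = 1/6859.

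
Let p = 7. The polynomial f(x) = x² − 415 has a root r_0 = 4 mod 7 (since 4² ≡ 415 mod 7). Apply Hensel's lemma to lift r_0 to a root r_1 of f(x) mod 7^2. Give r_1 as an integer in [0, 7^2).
r_1 = 11 (mod 49)

Hensel's recurrence: r_{i+1} = r_i − f(r_i)·(f′(r_i))^{-1} mod 7^{i+2}, with f′(x) = 2x. Iterate:
  r_0 = 4 (mod 7)
  r_1 = 11 (mod 49)
Final: r_1 = 11, and one checks f(r_1) ≡ 0 mod 7^2.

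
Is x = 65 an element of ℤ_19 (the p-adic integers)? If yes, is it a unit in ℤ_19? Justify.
x ∈ ℤ_19^× (unit); v_19(x) = 0

ℤ_19 = {x ∈ ℚ_19 : v_19(x) ≥ 0} and ℤ_19^× = {x ∈ ℤ_19 : v_19(x) = 0}. Here v_19(65) = v_19(num) − v_19(den) = 0; compare against these criteria.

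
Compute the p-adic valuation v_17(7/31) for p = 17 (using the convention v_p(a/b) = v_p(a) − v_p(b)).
v_17(7/31) = 0

Factor powers of 17 from the numerator and denominator of the reduced fraction: 7 = 17^0 · 7 and 31 = 17^0 · 31. Apply v_p(a/b) = v_p(a) − v_p(b): v_17(7/31) = 0 − 0 = 0.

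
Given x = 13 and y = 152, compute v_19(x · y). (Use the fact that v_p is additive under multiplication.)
v_19(1976) = 1

v_p(x) = 0 (factor: 13 = 19^0 · 13); v_p(y) = 1 (factor: 152 = 19^1 · 8). Additivity: v_p(xy) = v_p(x) + v_p(y) = 0 + 1 = 1. (Direct check: xy = 1976 = 19^1 · (104).)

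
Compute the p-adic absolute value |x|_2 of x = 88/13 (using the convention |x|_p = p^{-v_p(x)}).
|88/13|_2 = 1/8

Step 1 — compute v_2(x) by factoring powers of 2 out of the numerator and denominator: v_2(88/13) = 3. Step 2 — apply |x|_p = p^{-v_p(x)} = 2^{-3} = 1/8.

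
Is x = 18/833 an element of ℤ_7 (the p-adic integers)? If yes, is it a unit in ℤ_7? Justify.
x ∉ ℤ_7 (v_7(x) = -2 < 0)

ℤ_7 = {x ∈ ℚ_7 : v_7(x) ≥ 0} and ℤ_7^× = {x ∈ ℤ_7 : v_7(x) = 0}. Here v_7(18/833) = v_7(num) − v_7(den) = -2; compare against these criteria.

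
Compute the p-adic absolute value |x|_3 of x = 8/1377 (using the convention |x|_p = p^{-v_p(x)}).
|8/1377|_3 = 81

Step 1 — compute v_3(x) by factoring powers of 3 out of the numerator and denominator: v_3(8/1377) = -4. Step 2 — apply |x|_p = p^{-v_p(x)} = 3^{4} = 81.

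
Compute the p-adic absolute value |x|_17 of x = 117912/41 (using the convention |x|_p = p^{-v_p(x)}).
|117912/41|_17 = 1/4913

Step 1 — compute v_17(x) by factoring powers of 17 out of the numerator and denominator: v_17(117912/41) = 3. Step 2 — apply |x|_p = p^{-v_p(x)} = 17^{-3} = 1/4913.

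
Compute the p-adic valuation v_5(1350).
v_5(1350) = 2

v_5(n) is the largest exponent k such that 5^k divides n. Factor out: 1350 = 5^2 · 54. (Sign doesn't affect v_p.) So v_5(1350) = 2.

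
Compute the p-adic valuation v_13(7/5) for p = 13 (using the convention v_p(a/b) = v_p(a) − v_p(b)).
v_13(7/5) = 0

Factor powers of 13 from the numerator and denominator of the reduced fraction: 7 = 13^0 · 7 and 5 = 13^0 · 5. Apply v_p(a/b) = v_p(a) − v_p(b): v_13(7/5) = 0 − 0 = 0.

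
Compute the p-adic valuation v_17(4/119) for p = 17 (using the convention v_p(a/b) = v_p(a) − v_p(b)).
v_17(4/119) = -1

Factor powers of 17 from the numerator and denominator of the reduced fraction: 4 = 17^0 · 4 and 119 = 17^1 · 7. Apply v_p(a/b) = v_p(a) − v_p(b): v_17(4/119) = 0 − 1 = -1.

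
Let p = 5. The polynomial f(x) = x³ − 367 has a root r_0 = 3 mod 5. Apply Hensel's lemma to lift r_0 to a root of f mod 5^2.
r_1 = 23 (mod 25)

Hensel: r_{i+1} = r_i − f(r_i)/f′(r_i) mod 5^{i+2}, where f′(x) = 3x². Iterate:
  r_0 = 3 (mod 5)
  r_1 = 23 (mod 25)
Final: r = 23 with f(r) ≡ 0 mod 5^2.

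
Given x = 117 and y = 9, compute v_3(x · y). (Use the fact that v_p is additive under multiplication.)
v_3(1053) = 4

v_p(x) = 2 (factor: 117 = 3^2 · 13); v_p(y) = 2 (factor: 9 = 3^2 · 1). Additivity: v_p(xy) = v_p(x) + v_p(y) = 2 + 2 = 4. (Direct check: xy = 1053 = 3^4 · (13).)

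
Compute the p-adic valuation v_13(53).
v_13(53) = 0

v_13(n) is the largest exponent k such that 13^k divides n. Factor out: 53 = 13^0 · 53. (Sign doesn't affect v_p.) So v_13(53) = 0.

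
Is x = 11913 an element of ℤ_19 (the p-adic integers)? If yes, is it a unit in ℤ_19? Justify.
x ∈ ℤ_19 but not a unit; v_19(x) = 2 > 0

ℤ_19 = {x ∈ ℚ_19 : v_19(x) ≥ 0} and ℤ_19^× = {x ∈ ℤ_19 : v_19(x) = 0}. Here v_19(11913) = v_19(num) − v_19(den) = 2; compare against these criteria.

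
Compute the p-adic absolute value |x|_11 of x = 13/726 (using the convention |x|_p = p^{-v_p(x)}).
|13/726|_11 = 121

Step 1 — compute v_11(x) by factoring powers of 11 out of the numerator and denominator: v_11(13/726) = -2. Step 2 — apply |x|_p = p^{-v_p(x)} = 11^{2} = 121.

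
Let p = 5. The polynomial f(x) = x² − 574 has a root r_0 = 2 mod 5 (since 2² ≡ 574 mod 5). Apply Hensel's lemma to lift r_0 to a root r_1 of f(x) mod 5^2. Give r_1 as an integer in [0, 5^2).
r_1 = 7 (mod 25)

Hensel's recurrence: r_{i+1} = r_i − f(r_i)·(f′(r_i))^{-1} mod 5^{i+2}, with f′(x) = 2x. Iterate:
  r_0 = 2 (mod 5)
  r_1 = 7 (mod 25)
Final: r_1 = 7, and one checks f(r_1) ≡ 0 mod 5^2.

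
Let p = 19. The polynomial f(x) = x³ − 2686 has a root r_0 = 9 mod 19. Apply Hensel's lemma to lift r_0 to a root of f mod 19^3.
r_2 = 1776 (mod 6859)

Hensel: r_{i+1} = r_i − f(r_i)/f′(r_i) mod 19^{i+2}, where f′(x) = 3x². Iterate:
  r_0 = 9 (mod 19)
  r_1 = 332 (mod 361)
  r_2 = 1776 (mod 6859)
Final: r = 1776 with f(r) ≡ 0 mod 19^3.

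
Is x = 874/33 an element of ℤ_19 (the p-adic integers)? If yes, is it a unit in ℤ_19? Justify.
x ∈ ℤ_19 but not a unit; v_19(x) = 1 > 0

ℤ_19 = {x ∈ ℚ_19 : v_19(x) ≥ 0} and ℤ_19^× = {x ∈ ℤ_19 : v_19(x) = 0}. Here v_19(874/33) = v_19(num) − v_19(den) = 1; compare against these criteria.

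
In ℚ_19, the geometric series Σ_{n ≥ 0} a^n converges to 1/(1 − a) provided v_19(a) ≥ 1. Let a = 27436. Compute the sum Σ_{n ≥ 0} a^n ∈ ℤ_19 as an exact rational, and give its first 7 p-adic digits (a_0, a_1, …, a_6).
Σ a^n = 1/(1 − a) = -1/27435;  first 7 digits = (1, 0, 0, 4, 0, 0, 16)

v_19(a) = 3 ≥ 1, so the series converges in ℤ_19 to 1/(1 − a) = 1/(1 − 27436) = -1/27435. Expand this rational in ℤ_19: compute digits iteratively via d_i = x_i mod 19, x_{i+1} = (x_i − d_i)/19. The first 7 digits are (1, 0, 0, 4, 0, 0, 16).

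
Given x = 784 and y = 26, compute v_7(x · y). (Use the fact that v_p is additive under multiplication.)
v_7(20384) = 2

v_p(x) = 2 (factor: 784 = 7^2 · 16); v_p(y) = 0 (factor: 26 = 7^0 · 26). Additivity: v_p(xy) = v_p(x) + v_p(y) = 2 + 0 = 2. (Direct check: xy = 20384 = 7^2 · (416).)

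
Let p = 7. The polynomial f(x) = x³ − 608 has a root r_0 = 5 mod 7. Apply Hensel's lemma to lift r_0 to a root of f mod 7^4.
r_3 = 2091 (mod 2401)

Hensel: r_{i+1} = r_i − f(r_i)/f′(r_i) mod 7^{i+2}, where f′(x) = 3x². Iterate:
  r_0 = 5 (mod 7)
  r_1 = 33 (mod 49)
  r_2 = 33 (mod 343)
  r_3 = 2091 (mod 2401)
Final: r = 2091 with f(r) ≡ 0 mod 7^4.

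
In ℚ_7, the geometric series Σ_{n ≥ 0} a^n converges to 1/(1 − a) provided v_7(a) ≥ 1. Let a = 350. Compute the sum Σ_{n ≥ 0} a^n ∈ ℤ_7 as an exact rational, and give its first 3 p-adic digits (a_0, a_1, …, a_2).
Σ a^n = 1/(1 − a) = -1/349;  first 3 digits = (1, 1, 1)

v_7(a) = 1 ≥ 1, so the series converges in ℤ_7 to 1/(1 − a) = 1/(1 − 350) = -1/349. Expand this rational in ℤ_7: compute digits iteratively via d_i = x_i mod 7, x_{i+1} = (x_i − d_i)/7. The first 3 digits are (1, 1, 1).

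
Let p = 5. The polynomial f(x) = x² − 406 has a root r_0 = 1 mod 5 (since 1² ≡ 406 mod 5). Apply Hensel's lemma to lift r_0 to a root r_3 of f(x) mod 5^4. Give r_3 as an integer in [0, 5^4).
r_3 = 216 (mod 625)

Hensel's recurrence: r_{i+1} = r_i − f(r_i)·(f′(r_i))^{-1} mod 5^{i+2}, with f′(x) = 2x. Iterate:
  r_0 = 1 (mod 5)
  r_1 = 16 (mod 25)
  r_2 = 91 (mod 125)
  r_3 = 216 (mod 625)
Final: r_3 = 216, and one checks f(r_3) ≡ 0 mod 5^4.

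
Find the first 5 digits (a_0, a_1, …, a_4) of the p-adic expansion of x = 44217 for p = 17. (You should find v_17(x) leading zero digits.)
(a_0, …, a_4) = (0, 0, 0, 9, 0)

v_17(44217) = 3, so a_0 = ... = a_2 = 0. Factor out: x = 17^3 · u with u = 9 a unit in ℤ_17. Expand u iteratively via a_{v+i} = u_i mod 17, u_{i+1} = (u_i − a_{v+i})/17:
  u_0 = 9;  a_3 = 9;  u_1 = (u_0 − 9)/17 = 0
  u_1 = 0;  a_4 = 0;  u_2 = (u_1 − 0)/17 = 0
Digits: (0, 0, 0, 9, 0).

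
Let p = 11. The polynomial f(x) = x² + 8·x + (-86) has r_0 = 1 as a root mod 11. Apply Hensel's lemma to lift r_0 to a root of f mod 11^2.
r_1 = 45 (mod 121)

Hensel: r_{i+1} = r_i − f(r_i)·(f′(r_i))^{-1} mod 11^{i+2}, f′(x) = 2x + 8. Iterate:
  r_0 = 1 (mod 11)
  r_1 = 45 (mod 121)
Final: r = 45 satisfies f(r) ≡ 0 mod 11^2.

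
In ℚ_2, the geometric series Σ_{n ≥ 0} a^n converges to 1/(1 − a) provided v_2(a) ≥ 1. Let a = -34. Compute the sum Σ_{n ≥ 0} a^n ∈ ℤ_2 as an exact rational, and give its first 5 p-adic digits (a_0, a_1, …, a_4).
Σ a^n = 1/(1 − a) = 1/35;  first 5 digits = (1, 1, 0, 1, 0)

v_2(a) = 1 ≥ 1, so the series converges in ℤ_2 to 1/(1 − a) = 1/(1 − (-34)) = 1/35. Expand this rational in ℤ_2: compute digits iteratively via d_i = x_i mod 2, x_{i+1} = (x_i − d_i)/2. The first 5 digits are (1, 1, 0, 1, 0).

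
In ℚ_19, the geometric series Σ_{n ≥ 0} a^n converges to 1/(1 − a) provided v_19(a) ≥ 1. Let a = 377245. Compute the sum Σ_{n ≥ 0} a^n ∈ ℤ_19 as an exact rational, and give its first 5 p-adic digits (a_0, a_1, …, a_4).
Σ a^n = 1/(1 − a) = -1/377244;  first 5 digits = (1, 0, 0, 17, 2)

v_19(a) = 3 ≥ 1, so the series converges in ℤ_19 to 1/(1 − a) = 1/(1 − 377245) = -1/377244. Expand this rational in ℤ_19: compute digits iteratively via d_i = x_i mod 19, x_{i+1} = (x_i − d_i)/19. The first 5 digits are (1, 0, 0, 17, 2).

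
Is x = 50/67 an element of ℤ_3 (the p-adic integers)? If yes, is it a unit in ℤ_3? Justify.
x ∈ ℤ_3^× (unit); v_3(x) = 0

ℤ_3 = {x ∈ ℚ_3 : v_3(x) ≥ 0} and ℤ_3^× = {x ∈ ℤ_3 : v_3(x) = 0}. Here v_3(50/67) = v_3(num) − v_3(den) = 0; compare against these criteria.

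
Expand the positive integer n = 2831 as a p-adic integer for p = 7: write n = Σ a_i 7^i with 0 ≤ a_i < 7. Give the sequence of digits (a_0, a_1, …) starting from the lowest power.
(a_0, a_1, …) = (3, 5, 1, 1, 1)

Repeated division by 7 gives the digits low-to-high: 2831 = 3 + 5·7^1 + 1·7^2 + 1·7^3 + 1·7^4. Digit sequence: (3, 5, 1, 1, 1).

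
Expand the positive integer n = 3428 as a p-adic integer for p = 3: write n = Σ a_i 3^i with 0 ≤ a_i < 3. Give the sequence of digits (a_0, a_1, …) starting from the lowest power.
(a_0, a_1, …) = (2, 2, 2, 0, 0, 2, 1, 1)

Repeated division by 3 gives the digits low-to-high: 3428 = 2 + 2·3^1 + 2·3^2 + 2·3^5 + 1·3^6 + 1·3^7. Digit sequence: (2, 2, 2, 0, 0, 2, 1, 1).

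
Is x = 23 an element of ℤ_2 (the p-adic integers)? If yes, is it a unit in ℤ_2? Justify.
x ∈ ℤ_2^× (unit); v_2(x) = 0

ℤ_2 = {x ∈ ℚ_2 : v_2(x) ≥ 0} and ℤ_2^× = {x ∈ ℤ_2 : v_2(x) = 0}. Here v_2(23) = v_2(num) − v_2(den) = 0; compare against these criteria.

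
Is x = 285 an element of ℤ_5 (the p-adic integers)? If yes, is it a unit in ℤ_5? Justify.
x ∈ ℤ_5 but not a unit; v_5(x) = 1 > 0

ℤ_5 = {x ∈ ℚ_5 : v_5(x) ≥ 0} and ℤ_5^× = {x ∈ ℤ_5 : v_5(x) = 0}. Here v_5(285) = v_5(num) − v_5(den) = 1; compare against these criteria.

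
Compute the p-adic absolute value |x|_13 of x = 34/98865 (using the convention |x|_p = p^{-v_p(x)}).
|34/98865|_13 = 2197

Step 1 — compute v_13(x) by factoring powers of 13 out of the numerator and denominator: v_13(34/98865) = -3. Step 2 — apply |x|_p = p^{-v_p(x)} = 13^{3} = 2197.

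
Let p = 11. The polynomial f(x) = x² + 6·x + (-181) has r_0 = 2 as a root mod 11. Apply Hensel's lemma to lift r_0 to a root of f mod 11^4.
r_3 = 1289 (mod 14641)

Hensel: r_{i+1} = r_i − f(r_i)·(f′(r_i))^{-1} mod 11^{i+2}, f′(x) = 2x + 6. Iterate:
  r_0 = 2 (mod 11)
  r_1 = 79 (mod 121)
  r_2 = 1289 (mod 1331)
  r_3 = 1289 (mod 14641)
Final: r = 1289 satisfies f(r) ≡ 0 mod 11^4.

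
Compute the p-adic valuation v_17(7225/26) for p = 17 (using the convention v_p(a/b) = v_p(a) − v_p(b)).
v_17(7225/26) = 2

Factor powers of 17 from the numerator and denominator of the reduced fraction: 7225 = 17^2 · 25 and 26 = 17^0 · 26. Apply v_p(a/b) = v_p(a) − v_p(b): v_17(7225/26) = 2 − 0 = 2.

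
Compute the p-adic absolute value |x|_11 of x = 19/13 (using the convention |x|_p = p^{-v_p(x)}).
|19/13|_11 = 1

Step 1 — compute v_11(x) by factoring powers of 11 out of the numerator and denominator: v_11(19/13) = 0. Step 2 — apply |x|_p = p^{-v_p(x)} = 11^{0} = 1.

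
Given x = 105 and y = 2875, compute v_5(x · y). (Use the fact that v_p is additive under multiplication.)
v_5(301875) = 4

v_p(x) = 1 (factor: 105 = 5^1 · 21); v_p(y) = 3 (factor: 2875 = 5^3 · 23). Additivity: v_p(xy) = v_p(x) + v_p(y) = 1 + 3 = 4. (Direct check: xy = 301875 = 5^4 · (483).)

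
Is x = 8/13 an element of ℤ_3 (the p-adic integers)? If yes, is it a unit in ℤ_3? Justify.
x ∈ ℤ_3^× (unit); v_3(x) = 0

ℤ_3 = {x ∈ ℚ_3 : v_3(x) ≥ 0} and ℤ_3^× = {x ∈ ℤ_3 : v_3(x) = 0}. Here v_3(8/13) = v_3(num) − v_3(den) = 0; compare against these criteria.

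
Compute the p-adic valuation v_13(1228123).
v_13(1228123) = 4

v_13(n) is the largest exponent k such that 13^k divides n. Factor out: 1228123 = 13^4 · 43. (Sign doesn't affect v_p.) So v_13(1228123) = 4.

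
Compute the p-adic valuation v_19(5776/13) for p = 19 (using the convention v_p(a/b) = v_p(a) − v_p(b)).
v_19(5776/13) = 2

Factor powers of 19 from the numerator and denominator of the reduced fraction: 5776 = 19^2 · 16 and 13 = 19^0 · 13. Apply v_p(a/b) = v_p(a) − v_p(b): v_19(5776/13) = 2 − 0 = 2.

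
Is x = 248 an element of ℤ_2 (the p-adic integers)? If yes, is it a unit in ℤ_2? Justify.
x ∈ ℤ_2 but not a unit; v_2(x) = 3 > 0

ℤ_2 = {x ∈ ℚ_2 : v_2(x) ≥ 0} and ℤ_2^× = {x ∈ ℤ_2 : v_2(x) = 0}. Here v_2(248) = v_2(num) − v_2(den) = 3; compare against these criteria.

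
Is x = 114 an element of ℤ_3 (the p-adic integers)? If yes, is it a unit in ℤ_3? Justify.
x ∈ ℤ_3 but not a unit; v_3(x) = 1 > 0

ℤ_3 = {x ∈ ℚ_3 : v_3(x) ≥ 0} and ℤ_3^× = {x ∈ ℤ_3 : v_3(x) = 0}. Here v_3(114) = v_3(num) − v_3(den) = 1; compare against these criteria.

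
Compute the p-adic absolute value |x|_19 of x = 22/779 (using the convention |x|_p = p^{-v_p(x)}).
|22/779|_19 = 19

Step 1 — compute v_19(x) by factoring powers of 19 out of the numerator and denominator: v_19(22/779) = -1. Step 2 — apply |x|_p = p^{-v_p(x)} = 19^{1} = 19.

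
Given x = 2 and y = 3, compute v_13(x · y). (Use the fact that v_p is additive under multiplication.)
v_13(6) = 0

v_p(x) = 0 (factor: 2 = 13^0 · 2); v_p(y) = 0 (factor: 3 = 13^0 · 3). Additivity: v_p(xy) = v_p(x) + v_p(y) = 0 + 0 = 0. (Direct check: xy = 6 = 13^0 · (6).)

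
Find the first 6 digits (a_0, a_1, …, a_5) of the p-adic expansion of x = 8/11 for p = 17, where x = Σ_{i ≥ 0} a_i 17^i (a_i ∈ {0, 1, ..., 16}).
(a_0, …, a_5) = (10, 1, 3, 6, 12, 7)

v_17(8/11) = 0 (numerator and denominator both coprime to 17), so x ∈ ℤ_17^×. Compute digits iteratively via a_i = x_i mod 17, x_{i+1} = (x_i − a_i)/17, with x_0 = x:
  x_0 = 8/11;  a_0 = 10;  x_1 = (x_0 − 10)/17 = -6/11
  x_1 = -6/11;  a_1 = 1;  x_2 = (x_1 − 1)/17 = -1/11
  x_2 = -1/11;  a_2 = 3;  x_3 = (x_2 − 3)/17 = -2/11
  x_3 = -2/11;  a_3 = 6;  x_4 = (x_3 − 6)/17 = -4/11
  x_4 = -4/11;  a_4 = 12;  x_5 = (x_4 − 12)/17 = -8/11
  x_5 = -8/11;  a_5 = 7;  x_6 = (x_5 − 7)/17 = -5/11
Digits: (10, 1, 3, 6, 12, 7).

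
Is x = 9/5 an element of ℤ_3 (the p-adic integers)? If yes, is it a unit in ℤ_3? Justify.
x ∈ ℤ_3 but not a unit; v_3(x) = 2 > 0

ℤ_3 = {x ∈ ℚ_3 : v_3(x) ≥ 0} and ℤ_3^× = {x ∈ ℤ_3 : v_3(x) = 0}. Here v_3(9/5) = v_3(num) − v_3(den) = 2; compare against these criteria.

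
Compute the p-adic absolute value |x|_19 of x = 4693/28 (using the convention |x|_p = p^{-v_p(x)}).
|4693/28|_19 = 1/361

Step 1 — compute v_19(x) by factoring powers of 19 out of the numerator and denominator: v_19(4693/28) = 2. Step 2 — apply |x|_p = p^{-v_p(x)} = 19^{-2} = 1/361.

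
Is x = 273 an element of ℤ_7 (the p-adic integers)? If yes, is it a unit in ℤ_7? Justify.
x ∈ ℤ_7 but not a unit; v_7(x) = 1 > 0

ℤ_7 = {x ∈ ℚ_7 : v_7(x) ≥ 0} and ℤ_7^× = {x ∈ ℤ_7 : v_7(x) = 0}. Here v_7(273) = v_7(num) − v_7(den) = 1; compare against these criteria.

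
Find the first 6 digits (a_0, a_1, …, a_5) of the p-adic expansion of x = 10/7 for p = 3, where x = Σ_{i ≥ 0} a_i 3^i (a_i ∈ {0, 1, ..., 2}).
(a_0, …, a_5) = (1, 1, 1, 0, 2, 1)

v_3(10/7) = 0 (numerator and denominator both coprime to 3), so x ∈ ℤ_3^×. Compute digits iteratively via a_i = x_i mod 3, x_{i+1} = (x_i − a_i)/3, with x_0 = x:
  x_0 = 10/7;  a_0 = 1;  x_1 = (x_0 − 1)/3 = 1/7
  x_1 = 1/7;  a_1 = 1;  x_2 = (x_1 − 1)/3 = -2/7
  x_2 = -2/7;  a_2 = 1;  x_3 = (x_2 − 1)/3 = -3/7
  x_3 = -3/7;  a_3 = 0;  x_4 = (x_3 − 0)/3 = -1/7
  x_4 = -1/7;  a_4 = 2;  x_5 = (x_4 − 2)/3 = -5/7
  x_5 = -5/7;  a_5 = 1;  x_6 = (x_5 − 1)/3 = -4/7
Digits: (1, 1, 1, 0, 2, 1).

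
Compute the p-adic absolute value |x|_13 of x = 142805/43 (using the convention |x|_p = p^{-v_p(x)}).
|142805/43|_13 = 1/28561

Step 1 — compute v_13(x) by factoring powers of 13 out of the numerator and denominator: v_13(142805/43) = 4. Step 2 — apply |x|_p = p^{-v_p(x)} = 13^{-4} = 1/28561.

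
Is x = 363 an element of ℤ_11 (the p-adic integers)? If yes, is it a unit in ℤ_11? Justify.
x ∈ ℤ_11 but not a unit; v_11(x) = 2 > 0

ℤ_11 = {x ∈ ℚ_11 : v_11(x) ≥ 0} and ℤ_11^× = {x ∈ ℤ_11 : v_11(x) = 0}. Here v_11(363) = v_11(num) − v_11(den) = 2; compare against these criteria.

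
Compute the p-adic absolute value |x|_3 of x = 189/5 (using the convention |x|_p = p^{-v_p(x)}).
|189/5|_3 = 1/27

Step 1 — compute v_3(x) by factoring powers of 3 out of the numerator and denominator: v_3(189/5) = 3. Step 2 — apply |x|_p = p^{-v_p(x)} = 3^{-3} = 1/27.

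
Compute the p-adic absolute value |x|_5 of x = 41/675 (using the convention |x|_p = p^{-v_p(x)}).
|41/675|_5 = 25

Step 1 — compute v_5(x) by factoring powers of 5 out of the numerator and denominator: v_5(41/675) = -2. Step 2 — apply |x|_p = p^{-v_p(x)} = 5^{2} = 25.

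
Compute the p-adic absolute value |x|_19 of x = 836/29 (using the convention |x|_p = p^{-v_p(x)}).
|836/29|_19 = 1/19

Step 1 — compute v_19(x) by factoring powers of 19 out of the numerator and denominator: v_19(836/29) = 1. Step 2 — apply |x|_p = p^{-v_p(x)} = 19^{-1} = 1/19.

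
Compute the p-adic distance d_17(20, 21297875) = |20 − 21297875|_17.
d_17(20, 21297875) = 1/1419857

Step 1 — x − y = 20 − 21297875 = -21297855. Step 2 — v_17(-21297855) = 5 (factor: -21297855 = −(17^5 · 15); the sign does not affect v_p). Step 3 — |x − y|_17 = 17^{-5} = 1/1419857.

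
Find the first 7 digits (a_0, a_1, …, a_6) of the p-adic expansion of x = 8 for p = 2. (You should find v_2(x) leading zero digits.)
(a_0, …, a_6) = (0, 0, 0, 1, 0, 0, 0)

v_2(8) = 3, so a_0 = ... = a_2 = 0. Factor out: x = 2^3 · u with u = 1 a unit in ℤ_2. Expand u iteratively via a_{v+i} = u_i mod 2, u_{i+1} = (u_i − a_{v+i})/2:
  u_0 = 1;  a_3 = 1;  u_1 = (u_0 − 1)/2 = 0
  u_1 = 0;  a_4 = 0;  u_2 = (u_1 − 0)/2 = 0
  u_2 = 0;  a_5 = 0;  u_3 = (u_2 − 0)/2 = 0
  u_3 = 0;  a_6 = 0;  u_4 = (u_3 − 0)/2 = 0
Digits: (0, 0, 0, 1, 0, 0, 0).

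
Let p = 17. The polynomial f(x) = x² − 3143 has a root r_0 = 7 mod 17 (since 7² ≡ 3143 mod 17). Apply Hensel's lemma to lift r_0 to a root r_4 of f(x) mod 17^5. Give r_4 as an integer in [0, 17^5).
r_4 = 308013 (mod 1419857)

Hensel's recurrence: r_{i+1} = r_i − f(r_i)·(f′(r_i))^{-1} mod 17^{i+2}, with f′(x) = 2x. Iterate:
  r_0 = 7 (mod 17)
  r_1 = 228 (mod 289)
  r_2 = 3407 (mod 4913)
  r_3 = 57450 (mod 83521)
  r_4 = 308013 (mod 1419857)
Final: r_4 = 308013, and one checks f(r_4) ≡ 0 mod 17^5.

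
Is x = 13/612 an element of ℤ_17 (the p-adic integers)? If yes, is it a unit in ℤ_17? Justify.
x ∉ ℤ_17 (v_17(x) = -1 < 0)

ℤ_17 = {x ∈ ℚ_17 : v_17(x) ≥ 0} and ℤ_17^× = {x ∈ ℤ_17 : v_17(x) = 0}. Here v_17(13/612) = v_17(num) − v_17(den) = -1; compare against these criteria.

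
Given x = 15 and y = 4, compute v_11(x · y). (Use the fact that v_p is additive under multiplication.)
v_11(60) = 0

v_p(x) = 0 (factor: 15 = 11^0 · 15); v_p(y) = 0 (factor: 4 = 11^0 · 4). Additivity: v_p(xy) = v_p(x) + v_p(y) = 0 + 0 = 0. (Direct check: xy = 60 = 11^0 · (60).)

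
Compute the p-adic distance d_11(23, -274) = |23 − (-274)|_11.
d_11(23, -274) = 1/11

Step 1 — x − y = 23 − (-274) = 297. Step 2 — v_11(297) = 1 (factor: 297 = (11^1 · 27); the sign does not affect v_p). Step 3 — |x − y|_11 = 11^{-1} = 1/11.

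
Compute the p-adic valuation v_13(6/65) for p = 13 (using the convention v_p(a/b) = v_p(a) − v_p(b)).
v_13(6/65) = -1

Factor powers of 13 from the numerator and denominator of the reduced fraction: 6 = 13^0 · 6 and 65 = 13^1 · 5. Apply v_p(a/b) = v_p(a) − v_p(b): v_13(6/65) = 0 − 1 = -1.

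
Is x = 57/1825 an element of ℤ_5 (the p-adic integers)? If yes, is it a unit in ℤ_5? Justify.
x ∉ ℤ_5 (v_5(x) = -2 < 0)

ℤ_5 = {x ∈ ℚ_5 : v_5(x) ≥ 0} and ℤ_5^× = {x ∈ ℤ_5 : v_5(x) = 0}. Here v_5(57/1825) = v_5(num) − v_5(den) = -2; compare against these criteria.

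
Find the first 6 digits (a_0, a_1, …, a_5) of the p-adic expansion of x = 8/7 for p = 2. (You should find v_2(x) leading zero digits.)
(a_0, …, a_5) = (0, 0, 0, 1, 1, 1)

v_2(8/7) = 3, so a_0 = ... = a_2 = 0. Factor out: x = 2^3 · u with u = 1/7 a unit in ℤ_2. Expand u iteratively via a_{v+i} = u_i mod 2, u_{i+1} = (u_i − a_{v+i})/2:
  u_0 = 1/7;  a_3 = 1;  u_1 = (u_0 − 1)/2 = -3/7
  u_1 = -3/7;  a_4 = 1;  u_2 = (u_1 − 1)/2 = -5/7
  u_2 = -5/7;  a_5 = 1;  u_3 = (u_2 − 1)/2 = -6/7
Digits: (0, 0, 0, 1, 1, 1).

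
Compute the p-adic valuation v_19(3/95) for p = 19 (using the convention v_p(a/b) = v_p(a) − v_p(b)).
v_19(3/95) = -1

Factor powers of 19 from the numerator and denominator of the reduced fraction: 3 = 19^0 · 3 and 95 = 19^1 · 5. Apply v_p(a/b) = v_p(a) − v_p(b): v_19(3/95) = 0 − 1 = -1.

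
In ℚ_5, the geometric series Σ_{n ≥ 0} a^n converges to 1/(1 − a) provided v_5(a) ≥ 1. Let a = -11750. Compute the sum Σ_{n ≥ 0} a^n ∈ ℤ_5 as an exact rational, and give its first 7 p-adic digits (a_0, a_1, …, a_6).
Σ a^n = 1/(1 − a) = 1/11751;  first 7 digits = (1, 0, 0, 1, 1, 1, 0)

v_5(a) = 3 ≥ 1, so the series converges in ℤ_5 to 1/(1 − a) = 1/(1 − (-11750)) = 1/11751. Expand this rational in ℤ_5: compute digits iteratively via d_i = x_i mod 5, x_{i+1} = (x_i − d_i)/5. The first 7 digits are (1, 0, 0, 1, 1, 1, 0).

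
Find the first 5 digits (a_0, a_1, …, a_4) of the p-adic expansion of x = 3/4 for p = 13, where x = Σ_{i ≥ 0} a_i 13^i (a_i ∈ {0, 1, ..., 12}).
(a_0, …, a_4) = (4, 3, 3, 3, 3)

v_13(3/4) = 0 (numerator and denominator both coprime to 13), so x ∈ ℤ_13^×. Compute digits iteratively via a_i = x_i mod 13, x_{i+1} = (x_i − a_i)/13, with x_0 = x:
  x_0 = 3/4;  a_0 = 4;  x_1 = (x_0 − 4)/13 = -1/4
  x_1 = -1/4;  a_1 = 3;  x_2 = (x_1 − 3)/13 = -1/4
  x_2 = -1/4;  a_2 = 3;  x_3 = (x_2 − 3)/13 = -1/4
  x_3 = -1/4;  a_3 = 3;  x_4 = (x_3 − 3)/13 = -1/4
  x_4 = -1/4;  a_4 = 3;  x_5 = (x_4 − 3)/13 = -1/4
Digits: (4, 3, 3, 3, 3).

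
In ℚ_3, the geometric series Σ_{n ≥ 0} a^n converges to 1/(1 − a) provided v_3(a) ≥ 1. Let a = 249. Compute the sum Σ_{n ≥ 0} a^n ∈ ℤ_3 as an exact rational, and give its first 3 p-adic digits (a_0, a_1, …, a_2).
Σ a^n = 1/(1 − a) = -1/248;  first 3 digits = (1, 2, 1)

v_3(a) = 1 ≥ 1, so the series converges in ℤ_3 to 1/(1 − a) = 1/(1 − 249) = -1/248. Expand this rational in ℤ_3: compute digits iteratively via d_i = x_i mod 3, x_{i+1} = (x_i − d_i)/3. The first 3 digits are (1, 2, 1).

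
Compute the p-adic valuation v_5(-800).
v_5(-800) = 2

v_5(n) is the largest exponent k such that 5^k divides n. Factor out: -800 = -5^2 · 32. (Sign doesn't affect v_p.) So v_5(-800) = 2.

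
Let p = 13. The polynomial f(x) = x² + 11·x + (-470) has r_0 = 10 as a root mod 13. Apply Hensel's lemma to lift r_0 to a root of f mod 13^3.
r_2 = 569 (mod 2197)

Hensel: r_{i+1} = r_i − f(r_i)·(f′(r_i))^{-1} mod 13^{i+2}, f′(x) = 2x + 11. Iterate:
  r_0 = 10 (mod 13)
  r_1 = 62 (mod 169)
  r_2 = 569 (mod 2197)
Final: r = 569 satisfies f(r) ≡ 0 mod 13^3.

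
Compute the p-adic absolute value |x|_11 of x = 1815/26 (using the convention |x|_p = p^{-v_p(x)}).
|1815/26|_11 = 1/121

Step 1 — compute v_11(x) by factoring powers of 11 out of the numerator and denominator: v_11(1815/26) = 2. Step 2 — apply |x|_p = p^{-v_p(x)} = 11^{-2} = 1/121.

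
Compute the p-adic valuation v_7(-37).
v_7(-37) = 0

v_7(n) is the largest exponent k such that 7^k divides n. Factor out: -37 = -7^0 · 37. (Sign doesn't affect v_p.) So v_7(-37) = 0.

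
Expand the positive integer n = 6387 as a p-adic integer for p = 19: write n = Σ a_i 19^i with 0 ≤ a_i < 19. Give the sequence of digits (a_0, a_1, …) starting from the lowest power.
(a_0, a_1, …) = (3, 13, 17)

Repeated division by 19 gives the digits low-to-high: 6387 = 3 + 13·19^1 + 17·19^2. Digit sequence: (3, 13, 17).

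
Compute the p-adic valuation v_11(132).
v_11(132) = 1

v_11(n) is the largest exponent k such that 11^k divides n. Factor out: 132 = 11^1 · 12. (Sign doesn't affect v_p.) So v_11(132) = 1.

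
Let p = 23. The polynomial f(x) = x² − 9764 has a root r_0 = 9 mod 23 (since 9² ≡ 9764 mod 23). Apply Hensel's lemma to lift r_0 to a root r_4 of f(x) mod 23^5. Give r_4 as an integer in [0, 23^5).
r_4 = 278654 (mod 6436343)

Hensel's recurrence: r_{i+1} = r_i − f(r_i)·(f′(r_i))^{-1} mod 23^{i+2}, with f′(x) = 2x. Iterate:
  r_0 = 9 (mod 23)
  r_1 = 400 (mod 529)
  r_2 = 10980 (mod 12167)
  r_3 = 278654 (mod 279841)
  r_4 = 278654 (mod 6436343)
Final: r_4 = 278654, and one checks f(r_4) ≡ 0 mod 23^5.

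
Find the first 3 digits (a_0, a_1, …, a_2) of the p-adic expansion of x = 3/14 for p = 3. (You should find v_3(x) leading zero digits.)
(a_0, …, a_2) = (0, 2, 0)

v_3(3/14) = 1, so a_0 = ... = a_0 = 0. Factor out: x = 3^1 · u with u = 1/14 a unit in ℤ_3. Expand u iteratively via a_{v+i} = u_i mod 3, u_{i+1} = (u_i − a_{v+i})/3:
  u_0 = 1/14;  a_1 = 2;  u_1 = (u_0 − 2)/3 = -9/14
  u_1 = -9/14;  a_2 = 0;  u_2 = (u_1 − 0)/3 = -3/14
Digits: (0, 2, 0).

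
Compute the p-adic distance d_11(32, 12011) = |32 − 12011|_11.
d_11(32, 12011) = 1/1331

Step 1 — x − y = 32 − 12011 = -11979. Step 2 — v_11(-11979) = 3 (factor: -11979 = −(11^3 · 9); the sign does not affect v_p). Step 3 — |x − y|_11 = 11^{-3} = 1/1331.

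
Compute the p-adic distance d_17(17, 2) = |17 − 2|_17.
d_17(17, 2) = 1

Step 1 — x − y = 17 − 2 = 15. Step 2 — v_17(15) = 0 (factor: 15 = (17^0 · 15); the sign does not affect v_p). Step 3 — |x − y|_17 = 17^{0} = 1.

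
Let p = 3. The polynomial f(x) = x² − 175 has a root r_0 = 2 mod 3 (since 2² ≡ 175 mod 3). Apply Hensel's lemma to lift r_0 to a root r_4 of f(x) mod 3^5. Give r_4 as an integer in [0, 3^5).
r_4 = 146 (mod 243)

Hensel's recurrence: r_{i+1} = r_i − f(r_i)·(f′(r_i))^{-1} mod 3^{i+2}, with f′(x) = 2x. Iterate:
  r_0 = 2 (mod 3)
  r_1 = 2 (mod 9)
  r_2 = 11 (mod 27)
  r_3 = 65 (mod 81)
  r_4 = 146 (mod 243)
Final: r_4 = 146, and one checks f(r_4) ≡ 0 mod 3^5.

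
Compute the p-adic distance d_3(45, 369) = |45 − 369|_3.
d_3(45, 369) = 1/81

Step 1 — x − y = 45 − 369 = -324. Step 2 — v_3(-324) = 4 (factor: -324 = −(3^4 · 4); the sign does not affect v_p). Step 3 — |x − y|_3 = 3^{-4} = 1/81.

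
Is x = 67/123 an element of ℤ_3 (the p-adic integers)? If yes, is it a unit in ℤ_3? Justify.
x ∉ ℤ_3 (v_3(x) = -1 < 0)

ℤ_3 = {x ∈ ℚ_3 : v_3(x) ≥ 0} and ℤ_3^× = {x ∈ ℤ_3 : v_3(x) = 0}. Here v_3(67/123) = v_3(num) − v_3(den) = -1; compare against these criteria.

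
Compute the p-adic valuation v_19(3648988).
v_19(3648988) = 4

v_19(n) is the largest exponent k such that 19^k divides n. Factor out: 3648988 = 19^4 · 28. (Sign doesn't affect v_p.) So v_19(3648988) = 4.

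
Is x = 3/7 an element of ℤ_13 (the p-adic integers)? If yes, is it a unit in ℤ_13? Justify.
x ∈ ℤ_13^× (unit); v_13(x) = 0

ℤ_13 = {x ∈ ℚ_13 : v_13(x) ≥ 0} and ℤ_13^× = {x ∈ ℤ_13 : v_13(x) = 0}. Here v_13(3/7) = v_13(num) − v_13(den) = 0; compare against these criteria.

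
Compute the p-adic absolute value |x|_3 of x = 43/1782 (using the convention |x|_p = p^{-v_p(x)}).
|43/1782|_3 = 81

Step 1 — compute v_3(x) by factoring powers of 3 out of the numerator and denominator: v_3(43/1782) = -4. Step 2 — apply |x|_p = p^{-v_p(x)} = 3^{4} = 81.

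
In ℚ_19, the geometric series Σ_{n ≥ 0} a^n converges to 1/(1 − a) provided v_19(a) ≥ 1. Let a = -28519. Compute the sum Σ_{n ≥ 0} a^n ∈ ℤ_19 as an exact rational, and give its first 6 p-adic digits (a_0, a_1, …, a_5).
Σ a^n = 1/(1 − a) = 1/28520;  first 6 digits = (1, 0, 16, 14, 8, 5)

v_19(a) = 2 ≥ 1, so the series converges in ℤ_19 to 1/(1 − a) = 1/(1 − (-28519)) = 1/28520. Expand this rational in ℤ_19: compute digits iteratively via d_i = x_i mod 19, x_{i+1} = (x_i − d_i)/19. The first 6 digits are (1, 0, 16, 14, 8, 5).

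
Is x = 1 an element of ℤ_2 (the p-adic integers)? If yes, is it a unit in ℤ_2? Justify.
x ∈ ℤ_2^× (unit); v_2(x) = 0

ℤ_2 = {x ∈ ℚ_2 : v_2(x) ≥ 0} and ℤ_2^× = {x ∈ ℤ_2 : v_2(x) = 0}. Here v_2(1) = v_2(num) − v_2(den) = 0; compare against these criteria.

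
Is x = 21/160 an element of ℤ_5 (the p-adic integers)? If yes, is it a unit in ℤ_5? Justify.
x ∉ ℤ_5 (v_5(x) = -1 < 0)

ℤ_5 = {x ∈ ℚ_5 : v_5(x) ≥ 0} and ℤ_5^× = {x ∈ ℤ_5 : v_5(x) = 0}. Here v_5(21/160) = v_5(num) − v_5(den) = -1; compare against these criteria.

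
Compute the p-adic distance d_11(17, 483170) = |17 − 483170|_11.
d_11(17, 483170) = 1/161051

Step 1 — x − y = 17 − 483170 = -483153. Step 2 — v_11(-483153) = 5 (factor: -483153 = −(11^5 · 3); the sign does not affect v_p). Step 3 — |x − y|_11 = 11^{-5} = 1/161051.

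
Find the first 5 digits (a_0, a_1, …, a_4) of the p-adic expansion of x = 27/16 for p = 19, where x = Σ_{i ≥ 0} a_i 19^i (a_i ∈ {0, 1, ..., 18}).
(a_0, …, a_4) = (10, 15, 17, 5, 8)

v_19(27/16) = 0 (numerator and denominator both coprime to 19), so x ∈ ℤ_19^×. Compute digits iteratively via a_i = x_i mod 19, x_{i+1} = (x_i − a_i)/19, with x_0 = x:
  x_0 = 27/16;  a_0 = 10;  x_1 = (x_0 − 10)/19 = -7/16
  x_1 = -7/16;  a_1 = 15;  x_2 = (x_1 − 15)/19 = -13/16
  x_2 = -13/16;  a_2 = 17;  x_3 = (x_2 − 17)/19 = -15/16
  x_3 = -15/16;  a_3 = 5;  x_4 = (x_3 − 5)/19 = -5/16
  x_4 = -5/16;  a_4 = 8;  x_5 = (x_4 − 8)/19 = -7/16
Digits: (10, 15, 17, 5, 8).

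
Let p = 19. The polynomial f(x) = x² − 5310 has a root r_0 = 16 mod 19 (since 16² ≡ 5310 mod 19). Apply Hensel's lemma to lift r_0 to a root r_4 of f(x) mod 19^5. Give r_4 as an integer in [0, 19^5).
r_4 = 399282 (mod 2476099)

Hensel's recurrence: r_{i+1} = r_i − f(r_i)·(f′(r_i))^{-1} mod 19^{i+2}, with f′(x) = 2x. Iterate:
  r_0 = 16 (mod 19)
  r_1 = 16 (mod 361)
  r_2 = 1460 (mod 6859)
  r_3 = 8319 (mod 130321)
  r_4 = 399282 (mod 2476099)
Final: r_4 = 399282, and one checks f(r_4) ≡ 0 mod 19^5.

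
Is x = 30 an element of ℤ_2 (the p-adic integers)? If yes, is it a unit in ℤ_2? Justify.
x ∈ ℤ_2 but not a unit; v_2(x) = 1 > 0

ℤ_2 = {x ∈ ℚ_2 : v_2(x) ≥ 0} and ℤ_2^× = {x ∈ ℤ_2 : v_2(x) = 0}. Here v_2(30) = v_2(num) − v_2(den) = 1; compare against these criteria.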